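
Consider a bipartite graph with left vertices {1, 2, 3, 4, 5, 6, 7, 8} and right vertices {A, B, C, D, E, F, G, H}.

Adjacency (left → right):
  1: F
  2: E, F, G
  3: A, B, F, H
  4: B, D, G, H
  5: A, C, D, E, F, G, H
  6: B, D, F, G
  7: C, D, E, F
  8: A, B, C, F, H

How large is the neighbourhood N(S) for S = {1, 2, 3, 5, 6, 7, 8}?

8

The union of neighbours of {1, 2, 3, 5, 6, 7, 8} is {A, B, C, D, E, F, G, H}, which has 8 elements.
Since |N(S)| = 8 ≥ |S| = 7, Hall's condition holds for this subset.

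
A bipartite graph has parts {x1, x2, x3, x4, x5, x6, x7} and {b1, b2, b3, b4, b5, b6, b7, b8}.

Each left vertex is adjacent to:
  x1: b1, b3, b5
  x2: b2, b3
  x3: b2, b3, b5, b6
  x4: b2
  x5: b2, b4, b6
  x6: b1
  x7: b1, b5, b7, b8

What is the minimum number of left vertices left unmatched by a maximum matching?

One maximum matching: x1-b5, x2-b3, x3-b6, x4-b2, x5-b4, x6-b1, x7-b8.
All 7 left vertices are matched, so no larger matching exists.
That matches 7 of the 7, leaving 0 unmatched; no matching can do better.

0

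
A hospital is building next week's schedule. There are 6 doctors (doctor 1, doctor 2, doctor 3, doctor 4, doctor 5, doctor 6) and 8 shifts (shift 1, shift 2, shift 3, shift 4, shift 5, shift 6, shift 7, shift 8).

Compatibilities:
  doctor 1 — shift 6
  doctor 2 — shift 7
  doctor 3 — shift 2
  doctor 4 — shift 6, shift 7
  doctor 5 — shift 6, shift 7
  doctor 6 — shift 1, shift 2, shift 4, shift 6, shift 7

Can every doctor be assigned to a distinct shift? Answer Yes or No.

No

The set {doctor 1, doctor 2, doctor 4, doctor 5} has only 2 neighbours ({shift 6, shift 7}), so by Hall's theorem at most 4 of the 6 doctors can be matched.
Hence no matching covers every doctor.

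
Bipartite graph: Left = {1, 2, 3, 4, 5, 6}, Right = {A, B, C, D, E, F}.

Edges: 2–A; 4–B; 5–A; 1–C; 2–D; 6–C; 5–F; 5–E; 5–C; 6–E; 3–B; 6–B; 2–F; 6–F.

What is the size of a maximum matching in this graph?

For example, pair 1→C, 2→D, 3→B, 5→F, 6→E.
The set {3, 4} has only 1 neighbour ({B}), so by Hall's theorem at most 5 of the 6 left vertices can be matched.

5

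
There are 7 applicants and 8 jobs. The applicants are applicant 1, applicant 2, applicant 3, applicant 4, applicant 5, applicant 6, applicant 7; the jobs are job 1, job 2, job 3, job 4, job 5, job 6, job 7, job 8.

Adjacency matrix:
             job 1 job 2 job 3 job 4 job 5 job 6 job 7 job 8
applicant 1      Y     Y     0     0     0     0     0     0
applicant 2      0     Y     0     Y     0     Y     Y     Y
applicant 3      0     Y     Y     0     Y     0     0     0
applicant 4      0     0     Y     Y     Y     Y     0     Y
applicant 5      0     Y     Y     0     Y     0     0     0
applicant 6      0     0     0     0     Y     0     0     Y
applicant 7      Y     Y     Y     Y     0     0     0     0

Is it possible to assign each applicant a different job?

Yes

For example, pair applicant 1–job 1, applicant 2–job 7, applicant 3–job 5, applicant 4–job 4, applicant 5–job 3, applicant 6–job 8, applicant 7–job 2.
All 7 applicants are covered.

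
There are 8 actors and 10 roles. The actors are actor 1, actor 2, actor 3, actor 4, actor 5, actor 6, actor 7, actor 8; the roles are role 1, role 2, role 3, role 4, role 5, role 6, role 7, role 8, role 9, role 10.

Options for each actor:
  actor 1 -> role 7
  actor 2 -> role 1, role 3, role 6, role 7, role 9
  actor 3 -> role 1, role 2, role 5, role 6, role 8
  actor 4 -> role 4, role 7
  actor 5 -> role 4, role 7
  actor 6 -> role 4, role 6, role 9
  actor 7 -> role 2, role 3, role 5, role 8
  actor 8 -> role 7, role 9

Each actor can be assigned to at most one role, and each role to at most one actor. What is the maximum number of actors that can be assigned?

For example, pair actor 1→role 7, actor 2→role 1, actor 3→role 8, actor 4→role 4, actor 6→role 6, actor 7→role 3, actor 8→role 9.
The set {actor 1, actor 4, actor 5} has only 2 neighbours ({role 4, role 7}), so by Hall's theorem at most 7 of the 8 actors can be matched.

7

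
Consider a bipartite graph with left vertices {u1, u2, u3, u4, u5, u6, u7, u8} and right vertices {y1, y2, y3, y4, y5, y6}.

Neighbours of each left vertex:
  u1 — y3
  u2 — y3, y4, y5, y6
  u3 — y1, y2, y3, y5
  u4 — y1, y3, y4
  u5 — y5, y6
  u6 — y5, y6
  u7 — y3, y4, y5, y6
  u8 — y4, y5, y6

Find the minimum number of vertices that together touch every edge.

The 6 edges u1–y3, u2–y4, u3–y2, u4–y1, u5–y5, u6–y6 form a matching, so any vertex cover needs at least 6 vertices (one per matched edge).
Conversely {u3, u4, y3, y4, y5, y6} meets every edge and has exactly 6 vertices, so 6 is optimal.

6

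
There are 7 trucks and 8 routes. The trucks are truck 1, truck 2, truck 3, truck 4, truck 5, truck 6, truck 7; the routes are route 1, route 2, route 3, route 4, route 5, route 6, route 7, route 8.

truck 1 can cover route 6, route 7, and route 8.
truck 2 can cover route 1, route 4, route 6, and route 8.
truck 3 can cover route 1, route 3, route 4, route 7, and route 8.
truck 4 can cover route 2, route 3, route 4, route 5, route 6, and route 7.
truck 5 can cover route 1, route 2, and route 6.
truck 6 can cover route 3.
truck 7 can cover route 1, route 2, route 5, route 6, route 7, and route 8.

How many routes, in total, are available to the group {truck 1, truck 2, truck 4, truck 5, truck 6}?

8

The union of neighbours of {truck 1, truck 2, truck 4, truck 5, truck 6} is {route 1, route 2, route 3, route 4, route 5, route 6, route 7, route 8}, which has 8 elements.
Since |N(S)| = 8 ≥ |S| = 5, Hall's condition holds for this subset.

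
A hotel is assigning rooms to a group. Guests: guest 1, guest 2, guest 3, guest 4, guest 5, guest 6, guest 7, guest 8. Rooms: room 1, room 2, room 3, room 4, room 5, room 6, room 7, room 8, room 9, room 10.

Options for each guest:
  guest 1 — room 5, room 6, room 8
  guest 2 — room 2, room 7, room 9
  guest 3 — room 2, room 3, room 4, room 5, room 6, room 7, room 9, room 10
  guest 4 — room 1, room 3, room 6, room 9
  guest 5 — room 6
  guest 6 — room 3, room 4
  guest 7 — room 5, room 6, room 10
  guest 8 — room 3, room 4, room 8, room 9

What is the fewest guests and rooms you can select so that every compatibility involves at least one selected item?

8

{guest 1, guest 2, guest 3, guest 4, guest 5, guest 6, guest 7, guest 8} is a vertex cover of size 8: every edge has an endpoint in this set.
No smaller cover exists because guest 1–room 8, guest 2–room 7, guest 3–room 5, guest 4–room 9, guest 5–room 6, guest 6–room 4, guest 7–room 10, guest 8–room 3 is a matching of size 8, and a cover must include an endpoint of each of these disjoint edges (König's theorem).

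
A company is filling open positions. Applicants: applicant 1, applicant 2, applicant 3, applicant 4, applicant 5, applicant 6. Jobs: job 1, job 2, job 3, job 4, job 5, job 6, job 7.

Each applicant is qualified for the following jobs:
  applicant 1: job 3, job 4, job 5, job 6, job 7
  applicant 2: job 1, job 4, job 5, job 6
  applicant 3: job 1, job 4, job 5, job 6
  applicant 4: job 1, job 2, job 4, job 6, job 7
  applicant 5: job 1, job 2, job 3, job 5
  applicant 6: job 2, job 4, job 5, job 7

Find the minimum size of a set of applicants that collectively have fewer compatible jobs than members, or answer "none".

A matching saturating every applicant exists, for instance applicant 1→job 5, applicant 2→job 6, applicant 3→job 4, applicant 4→job 7, applicant 5→job 1, applicant 6→job 2.
By Hall's marriage theorem, this means |N(S)| ≥ |S| for every subset S, so no violating subset exists.

none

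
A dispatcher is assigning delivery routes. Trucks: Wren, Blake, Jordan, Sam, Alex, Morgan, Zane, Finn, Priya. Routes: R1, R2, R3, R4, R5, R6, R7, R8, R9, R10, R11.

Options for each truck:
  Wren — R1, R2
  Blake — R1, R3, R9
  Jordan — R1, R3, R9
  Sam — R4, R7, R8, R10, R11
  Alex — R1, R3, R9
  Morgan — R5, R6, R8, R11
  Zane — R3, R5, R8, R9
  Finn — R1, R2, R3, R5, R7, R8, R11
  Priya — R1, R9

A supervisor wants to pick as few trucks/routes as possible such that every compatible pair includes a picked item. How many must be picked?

{Wren, Sam, Morgan, Zane, Finn, R1, R3, R9} is a vertex cover of size 8: every edge has an endpoint in this set.
No smaller cover exists because Wren–R2, Blake–R1, Jordan–R3, Sam–R4, Alex–R9, Morgan–R11, Zane–R8, Finn–R5 is a matching of size 8, and a cover must include an endpoint of each of these disjoint edges (König's theorem).

8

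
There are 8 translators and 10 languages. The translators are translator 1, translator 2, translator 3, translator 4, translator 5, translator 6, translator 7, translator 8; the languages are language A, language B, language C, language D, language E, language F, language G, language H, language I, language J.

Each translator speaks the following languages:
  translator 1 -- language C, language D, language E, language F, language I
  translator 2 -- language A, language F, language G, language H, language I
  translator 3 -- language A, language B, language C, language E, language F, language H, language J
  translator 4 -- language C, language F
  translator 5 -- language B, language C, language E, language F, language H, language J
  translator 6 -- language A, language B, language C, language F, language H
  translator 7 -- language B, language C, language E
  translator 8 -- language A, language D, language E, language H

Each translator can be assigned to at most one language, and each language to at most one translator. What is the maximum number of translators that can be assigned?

One maximum matching: translator 1→language D, translator 2→language G, translator 3→language J, translator 4→language C, translator 5→language B, translator 6→language F, translator 7→language E, translator 8→language A.
All 8 translators are matched, so no larger matching exists.

8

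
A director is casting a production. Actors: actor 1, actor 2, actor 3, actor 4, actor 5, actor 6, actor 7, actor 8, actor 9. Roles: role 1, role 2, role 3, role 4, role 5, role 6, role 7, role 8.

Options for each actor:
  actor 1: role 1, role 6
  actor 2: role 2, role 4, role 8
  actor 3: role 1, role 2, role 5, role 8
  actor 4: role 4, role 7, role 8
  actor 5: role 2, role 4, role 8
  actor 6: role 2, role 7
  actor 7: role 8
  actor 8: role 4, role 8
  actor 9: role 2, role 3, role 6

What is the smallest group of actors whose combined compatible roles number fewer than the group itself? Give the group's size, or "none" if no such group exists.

Take S = {actor 2, actor 5, actor 7, actor 8}. Its neighbourhood is {role 2, role 4, role 8}, so |N(S)| = 3 < |S| = 4.
Every subset of size less than 4 has at least as many neighbours as members, so 4 is the minimum.

4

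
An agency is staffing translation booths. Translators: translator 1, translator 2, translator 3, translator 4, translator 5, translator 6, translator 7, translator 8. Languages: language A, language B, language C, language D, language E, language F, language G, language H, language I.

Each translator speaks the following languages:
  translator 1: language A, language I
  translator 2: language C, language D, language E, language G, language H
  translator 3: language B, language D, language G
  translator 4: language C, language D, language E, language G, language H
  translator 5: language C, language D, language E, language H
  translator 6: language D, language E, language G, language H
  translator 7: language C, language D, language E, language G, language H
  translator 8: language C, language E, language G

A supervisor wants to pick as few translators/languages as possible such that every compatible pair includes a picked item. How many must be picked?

7

The 7 edges translator 1–language A, translator 2–language C, translator 3–language B, translator 4–language G, translator 5–language E, translator 6–language H, translator 7–language D form a matching, so any vertex cover needs at least 7 vertices (one per matched edge).
Conversely {translator 1, translator 3, language C, language D, language E, language G, language H} meets every edge and has exactly 7 vertices, so 7 is optimal.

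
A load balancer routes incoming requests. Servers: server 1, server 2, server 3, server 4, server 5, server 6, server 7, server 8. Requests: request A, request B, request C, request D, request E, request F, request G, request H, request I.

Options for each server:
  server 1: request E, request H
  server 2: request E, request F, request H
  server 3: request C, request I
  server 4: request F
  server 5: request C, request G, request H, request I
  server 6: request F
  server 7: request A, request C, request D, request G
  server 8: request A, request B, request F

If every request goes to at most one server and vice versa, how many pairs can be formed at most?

One maximum matching: server 1-request H, server 2-request E, server 3-request I, server 4-request F, server 5-request C, server 7-request G, server 8-request A.
The set {server 4, server 6} has only 1 neighbour ({request F}), so by Hall's theorem at most 7 of the 8 servers can be matched.

7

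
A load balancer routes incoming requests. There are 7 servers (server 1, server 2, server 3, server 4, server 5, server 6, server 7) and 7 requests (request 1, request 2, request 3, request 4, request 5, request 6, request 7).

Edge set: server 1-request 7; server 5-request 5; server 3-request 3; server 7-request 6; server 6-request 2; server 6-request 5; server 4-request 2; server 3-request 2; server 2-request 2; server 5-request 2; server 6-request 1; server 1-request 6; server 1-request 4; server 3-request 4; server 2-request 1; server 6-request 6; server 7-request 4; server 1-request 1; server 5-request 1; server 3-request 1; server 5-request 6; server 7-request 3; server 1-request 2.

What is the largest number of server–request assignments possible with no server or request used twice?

For example, pair server 1–request 7, server 2–request 1, server 3–request 3, server 4–request 2, server 5–request 5, server 6–request 6, server 7–request 4.
This saturates every server, so 7 is the maximum.

7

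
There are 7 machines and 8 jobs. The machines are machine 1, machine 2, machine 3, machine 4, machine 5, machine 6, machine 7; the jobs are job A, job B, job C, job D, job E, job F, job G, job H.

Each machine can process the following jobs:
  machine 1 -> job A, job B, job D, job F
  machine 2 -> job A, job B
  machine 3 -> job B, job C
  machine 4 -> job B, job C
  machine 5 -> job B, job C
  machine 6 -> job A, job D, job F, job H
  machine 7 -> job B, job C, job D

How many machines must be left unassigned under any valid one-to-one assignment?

For example, pair machine 1→job F, machine 2→job A, machine 3→job C, machine 4→job B, machine 6→job H, machine 7→job D.
The set {machine 3, machine 4, machine 5} has only 2 neighbours ({job B, job C}), so by Hall's theorem at most 6 of the 7 machines can be matched.
That matches 6 of the 7, leaving 1 unmatched; no matching can do better.

1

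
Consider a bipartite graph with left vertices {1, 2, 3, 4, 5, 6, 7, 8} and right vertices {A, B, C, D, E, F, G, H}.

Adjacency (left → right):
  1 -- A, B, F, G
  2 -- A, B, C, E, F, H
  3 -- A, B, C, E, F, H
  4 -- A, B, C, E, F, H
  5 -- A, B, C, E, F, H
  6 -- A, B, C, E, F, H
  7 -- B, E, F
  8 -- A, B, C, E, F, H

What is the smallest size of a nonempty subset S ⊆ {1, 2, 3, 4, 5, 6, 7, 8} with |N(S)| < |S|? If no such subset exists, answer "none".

7

Take S = {2, 3, 4, 5, 6, 7, 8}. Its neighbourhood is {A, B, C, E, F, H}, so |N(S)| = 6 < |S| = 7.
Every subset of size less than 7 has at least as many neighbours as members, so 7 is the minimum.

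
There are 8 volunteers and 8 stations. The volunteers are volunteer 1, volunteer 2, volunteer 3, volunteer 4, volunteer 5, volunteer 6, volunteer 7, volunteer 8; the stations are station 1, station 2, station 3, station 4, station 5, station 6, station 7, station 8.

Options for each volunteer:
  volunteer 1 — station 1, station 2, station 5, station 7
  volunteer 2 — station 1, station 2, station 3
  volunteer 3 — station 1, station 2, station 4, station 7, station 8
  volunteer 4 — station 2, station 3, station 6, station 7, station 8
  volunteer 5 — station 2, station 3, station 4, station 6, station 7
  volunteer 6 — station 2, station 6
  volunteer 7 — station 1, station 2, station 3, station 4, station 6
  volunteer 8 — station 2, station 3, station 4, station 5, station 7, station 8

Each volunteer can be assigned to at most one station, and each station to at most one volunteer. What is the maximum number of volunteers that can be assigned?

A valid assignment of size 8: volunteer 1-station 5, volunteer 2-station 3, volunteer 3-station 4, volunteer 4-station 8, volunteer 5-station 2, volunteer 6-station 6, volunteer 7-station 1, volunteer 8-station 7.
This saturates every volunteer, so 8 is the maximum.

8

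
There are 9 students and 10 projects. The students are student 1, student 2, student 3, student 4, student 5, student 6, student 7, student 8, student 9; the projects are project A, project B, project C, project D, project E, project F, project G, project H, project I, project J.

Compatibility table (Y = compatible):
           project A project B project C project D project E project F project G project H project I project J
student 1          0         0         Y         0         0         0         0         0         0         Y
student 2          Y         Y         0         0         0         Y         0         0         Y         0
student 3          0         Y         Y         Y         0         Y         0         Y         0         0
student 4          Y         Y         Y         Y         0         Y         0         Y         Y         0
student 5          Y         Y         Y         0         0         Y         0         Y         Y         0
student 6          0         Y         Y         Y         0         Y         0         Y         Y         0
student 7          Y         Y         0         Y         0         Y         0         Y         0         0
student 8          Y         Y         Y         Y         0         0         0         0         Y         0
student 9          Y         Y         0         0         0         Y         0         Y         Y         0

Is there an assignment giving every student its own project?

No

The set {student 2, student 3, student 4, student 5, student 6, student 7, student 8, student 9} has only 7 neighbours ({project A, project B, project C, project D, project F, project H, project I}), so by Hall's theorem at most 8 of the 9 students can be matched.
Hence no matching covers every student.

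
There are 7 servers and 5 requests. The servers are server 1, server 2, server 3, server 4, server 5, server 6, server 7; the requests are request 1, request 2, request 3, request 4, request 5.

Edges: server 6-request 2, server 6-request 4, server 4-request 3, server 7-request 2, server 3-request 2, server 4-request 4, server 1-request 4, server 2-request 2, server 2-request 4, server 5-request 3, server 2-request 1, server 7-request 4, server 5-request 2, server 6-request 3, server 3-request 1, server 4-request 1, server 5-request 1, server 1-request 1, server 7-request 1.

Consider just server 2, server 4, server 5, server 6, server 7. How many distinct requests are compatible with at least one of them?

4

The union of neighbours of {server 2, server 4, server 5, server 6, server 7} is {request 1, request 2, request 3, request 4}, which has 4 elements.
Since |N(S)| = 4 < |S| = 5, Hall's condition fails for this subset.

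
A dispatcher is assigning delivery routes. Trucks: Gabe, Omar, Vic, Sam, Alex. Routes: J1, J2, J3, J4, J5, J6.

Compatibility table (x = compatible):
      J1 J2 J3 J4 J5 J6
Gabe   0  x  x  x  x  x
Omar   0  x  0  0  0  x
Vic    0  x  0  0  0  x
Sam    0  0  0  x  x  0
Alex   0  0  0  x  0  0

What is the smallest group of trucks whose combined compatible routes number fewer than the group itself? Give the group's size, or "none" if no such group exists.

A matching saturating every truck exists, for instance Gabe→J3, Omar→J2, Vic→J6, Sam→J5, Alex→J4.
By Hall's marriage theorem, this means |N(S)| ≥ |S| for every subset S, so no violating subset exists.

none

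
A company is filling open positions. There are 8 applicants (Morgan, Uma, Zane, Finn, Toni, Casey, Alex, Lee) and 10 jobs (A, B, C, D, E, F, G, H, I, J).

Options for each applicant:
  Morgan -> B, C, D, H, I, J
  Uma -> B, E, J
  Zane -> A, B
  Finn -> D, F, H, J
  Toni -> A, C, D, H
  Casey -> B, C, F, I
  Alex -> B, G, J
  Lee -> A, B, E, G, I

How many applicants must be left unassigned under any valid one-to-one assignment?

0

For example, pair Morgan–J, Uma–E, Zane–A, Finn–H, Toni–C, Casey–F, Alex–B, Lee–G.
This saturates every applicant, so 8 is the maximum.
That matches 8 of the 8, leaving 0 unmatched; no matching can do better.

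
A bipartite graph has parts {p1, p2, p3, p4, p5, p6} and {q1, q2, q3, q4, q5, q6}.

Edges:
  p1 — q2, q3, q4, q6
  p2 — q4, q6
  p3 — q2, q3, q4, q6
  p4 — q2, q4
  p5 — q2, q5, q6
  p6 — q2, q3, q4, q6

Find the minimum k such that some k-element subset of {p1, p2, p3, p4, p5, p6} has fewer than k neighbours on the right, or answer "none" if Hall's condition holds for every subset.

Take S = {p1, p2, p3, p4, p6}. Its neighbourhood is {q2, q3, q4, q6}, so |N(S)| = 4 < |S| = 5.
Every subset of size less than 5 has at least as many neighbours as members, so 5 is the minimum.

5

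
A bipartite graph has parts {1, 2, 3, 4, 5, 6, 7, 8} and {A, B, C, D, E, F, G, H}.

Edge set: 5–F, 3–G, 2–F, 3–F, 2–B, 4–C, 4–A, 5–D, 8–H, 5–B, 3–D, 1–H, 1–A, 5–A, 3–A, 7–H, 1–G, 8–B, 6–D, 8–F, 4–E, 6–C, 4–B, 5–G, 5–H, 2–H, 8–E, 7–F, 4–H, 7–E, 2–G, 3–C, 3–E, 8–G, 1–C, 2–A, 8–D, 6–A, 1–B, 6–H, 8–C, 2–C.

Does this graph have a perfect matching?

A valid assignment of size 8: 1→A, 2→F, 3→D, 4→B, 5→H, 6→C, 7→E, 8→G.
Every left vertex is matched, so this is a perfect matching.

Yes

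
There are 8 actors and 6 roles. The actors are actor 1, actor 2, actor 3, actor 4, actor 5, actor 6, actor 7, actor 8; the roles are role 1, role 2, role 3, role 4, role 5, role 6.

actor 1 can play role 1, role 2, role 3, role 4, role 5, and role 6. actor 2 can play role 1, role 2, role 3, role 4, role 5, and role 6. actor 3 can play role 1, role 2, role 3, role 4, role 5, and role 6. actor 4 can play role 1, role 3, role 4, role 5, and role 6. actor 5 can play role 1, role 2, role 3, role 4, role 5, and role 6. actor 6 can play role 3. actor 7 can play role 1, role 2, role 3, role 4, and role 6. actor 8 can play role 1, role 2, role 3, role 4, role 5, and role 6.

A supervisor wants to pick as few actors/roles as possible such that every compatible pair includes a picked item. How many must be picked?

6

The 6 edges actor 1–role 4, actor 2–role 2, actor 3–role 6, actor 4–role 1, actor 5–role 5, actor 6–role 3 form a matching, so any vertex cover needs at least 6 vertices (one per matched edge).
Conversely {role 1, role 2, role 3, role 4, role 5, role 6} meets every edge and has exactly 6 vertices, so 6 is optimal.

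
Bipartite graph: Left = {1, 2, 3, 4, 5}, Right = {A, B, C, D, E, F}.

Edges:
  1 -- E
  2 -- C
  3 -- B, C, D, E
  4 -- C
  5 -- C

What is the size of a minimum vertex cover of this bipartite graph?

The 3 edges 1–E, 2–C, 3–B form a matching, so any vertex cover needs at least 3 vertices (one per matched edge).
Conversely {1, 3, C} meets every edge and has exactly 3 vertices, so 3 is optimal.

3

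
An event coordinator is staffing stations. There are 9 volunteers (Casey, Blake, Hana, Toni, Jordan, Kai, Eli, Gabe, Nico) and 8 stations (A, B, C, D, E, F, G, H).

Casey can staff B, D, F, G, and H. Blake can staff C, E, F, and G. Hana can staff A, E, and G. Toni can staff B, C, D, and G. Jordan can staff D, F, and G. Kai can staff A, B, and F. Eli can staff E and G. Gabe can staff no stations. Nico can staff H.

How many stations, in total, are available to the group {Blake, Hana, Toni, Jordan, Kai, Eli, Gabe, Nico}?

8

The union of neighbours of {Blake, Hana, Toni, Jordan, Kai, Eli, Gabe, Nico} is {A, B, C, D, E, F, G, H}, which has 8 elements.
Since |N(S)| = 8 ≥ |S| = 8, Hall's condition holds for this subset.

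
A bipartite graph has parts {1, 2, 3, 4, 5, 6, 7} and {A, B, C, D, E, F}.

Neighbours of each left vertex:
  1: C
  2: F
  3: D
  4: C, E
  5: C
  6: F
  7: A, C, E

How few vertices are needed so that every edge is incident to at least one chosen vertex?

The 5 edges 1–C, 2–F, 3–D, 4–E, 7–A form a matching, so any vertex cover needs at least 5 vertices (one per matched edge).
Conversely {3, 4, 7, C, F} meets every edge and has exactly 5 vertices, so 5 is optimal.

5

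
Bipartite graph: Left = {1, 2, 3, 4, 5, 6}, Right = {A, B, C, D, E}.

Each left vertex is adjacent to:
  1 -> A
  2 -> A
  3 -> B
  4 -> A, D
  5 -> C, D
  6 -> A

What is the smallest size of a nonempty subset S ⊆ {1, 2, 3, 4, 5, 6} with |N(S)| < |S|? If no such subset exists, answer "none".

2

Take S = {1, 2}. Its neighbourhood is {A}, so |N(S)| = 1 < |S| = 2.
No single vertex violates Hall's condition since each has at least one neighbour, so 2 is the minimum.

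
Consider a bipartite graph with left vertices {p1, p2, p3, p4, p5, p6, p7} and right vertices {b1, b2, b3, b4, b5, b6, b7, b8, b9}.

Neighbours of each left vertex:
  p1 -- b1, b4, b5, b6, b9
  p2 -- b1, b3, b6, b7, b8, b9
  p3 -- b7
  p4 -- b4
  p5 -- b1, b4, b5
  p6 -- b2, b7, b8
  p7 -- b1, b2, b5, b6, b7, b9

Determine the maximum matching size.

7

One maximum matching: p1→b6, p2→b8, p3→b7, p4→b4, p5→b5, p6→b2, p7→b1.
This saturates every left vertex, so 7 is the maximum.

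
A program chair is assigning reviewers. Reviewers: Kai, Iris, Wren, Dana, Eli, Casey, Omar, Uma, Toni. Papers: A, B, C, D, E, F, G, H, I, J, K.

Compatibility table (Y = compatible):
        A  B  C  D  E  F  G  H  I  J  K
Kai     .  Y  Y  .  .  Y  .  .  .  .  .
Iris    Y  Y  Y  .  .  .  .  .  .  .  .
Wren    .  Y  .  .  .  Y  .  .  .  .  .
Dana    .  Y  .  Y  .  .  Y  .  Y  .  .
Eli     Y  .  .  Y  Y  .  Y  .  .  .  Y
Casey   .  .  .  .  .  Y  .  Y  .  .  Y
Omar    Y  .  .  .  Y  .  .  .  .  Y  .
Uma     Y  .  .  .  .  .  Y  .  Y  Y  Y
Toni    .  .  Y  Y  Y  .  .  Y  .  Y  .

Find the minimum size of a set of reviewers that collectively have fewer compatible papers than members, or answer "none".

A matching saturating every reviewer exists, for instance Kai→C, Iris→A, Wren→F, Dana→B, Eli→K, Casey→H, Omar→E, Uma→G, Toni→J.
By Hall's marriage theorem, this means |N(S)| ≥ |S| for every subset S, so no violating subset exists.

none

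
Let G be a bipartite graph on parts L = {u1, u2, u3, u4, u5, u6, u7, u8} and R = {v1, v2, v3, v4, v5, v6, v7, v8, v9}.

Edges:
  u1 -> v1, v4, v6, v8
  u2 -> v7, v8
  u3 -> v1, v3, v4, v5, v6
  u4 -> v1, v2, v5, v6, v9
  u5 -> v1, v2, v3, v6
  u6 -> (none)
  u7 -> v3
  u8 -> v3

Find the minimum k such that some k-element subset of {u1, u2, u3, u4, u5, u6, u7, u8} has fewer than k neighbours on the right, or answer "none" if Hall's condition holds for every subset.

Take S = {u6}. Its neighbourhood is {}, so |N(S)| = 0 < |S| = 1.

1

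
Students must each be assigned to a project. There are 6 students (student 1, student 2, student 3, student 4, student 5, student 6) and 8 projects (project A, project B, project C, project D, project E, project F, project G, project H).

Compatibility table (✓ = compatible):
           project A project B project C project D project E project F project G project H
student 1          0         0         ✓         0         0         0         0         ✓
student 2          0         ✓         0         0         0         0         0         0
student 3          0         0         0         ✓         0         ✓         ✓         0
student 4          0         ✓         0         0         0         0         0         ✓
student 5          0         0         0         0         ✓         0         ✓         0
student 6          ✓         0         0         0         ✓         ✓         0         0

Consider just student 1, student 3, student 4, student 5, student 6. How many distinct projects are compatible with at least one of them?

The union of neighbours of {student 1, student 3, student 4, student 5, student 6} is {project A, project B, project C, project D, project E, project F, project G, project H}, which has 8 elements.
Since |N(S)| = 8 ≥ |S| = 5, Hall's condition holds for this subset.

8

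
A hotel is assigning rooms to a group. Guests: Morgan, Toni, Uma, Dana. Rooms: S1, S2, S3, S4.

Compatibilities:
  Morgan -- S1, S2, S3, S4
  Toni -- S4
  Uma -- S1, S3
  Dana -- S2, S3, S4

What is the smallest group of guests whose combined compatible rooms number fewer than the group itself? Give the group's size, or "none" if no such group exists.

A matching saturating every guest exists, for instance Morgan→S3, Toni→S4, Uma→S1, Dana→S2.
By Hall's marriage theorem, this means |N(S)| ≥ |S| for every subset S, so no violating subset exists.

none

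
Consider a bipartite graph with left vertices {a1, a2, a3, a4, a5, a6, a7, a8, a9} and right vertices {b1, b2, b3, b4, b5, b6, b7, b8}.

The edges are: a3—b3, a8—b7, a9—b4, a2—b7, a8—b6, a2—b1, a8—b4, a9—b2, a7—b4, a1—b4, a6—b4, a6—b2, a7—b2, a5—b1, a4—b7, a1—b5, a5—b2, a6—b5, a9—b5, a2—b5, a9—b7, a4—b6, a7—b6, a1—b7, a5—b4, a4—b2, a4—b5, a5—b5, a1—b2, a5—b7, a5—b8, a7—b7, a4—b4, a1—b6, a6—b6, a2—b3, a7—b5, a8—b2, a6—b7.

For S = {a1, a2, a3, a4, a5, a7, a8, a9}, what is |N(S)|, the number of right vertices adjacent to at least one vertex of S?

8

The union of neighbours of {a1, a2, a3, a4, a5, a7, a8, a9} is {b1, b2, b3, b4, b5, b6, b7, b8}, which has 8 elements.
Since |N(S)| = 8 ≥ |S| = 8, Hall's condition holds for this subset.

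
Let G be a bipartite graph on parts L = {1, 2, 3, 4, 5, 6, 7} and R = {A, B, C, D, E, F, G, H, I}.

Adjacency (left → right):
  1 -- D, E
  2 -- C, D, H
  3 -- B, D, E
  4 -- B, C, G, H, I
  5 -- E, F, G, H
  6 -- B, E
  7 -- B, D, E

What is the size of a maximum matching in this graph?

6

A valid assignment of size 6: 1-D, 2-C, 3-E, 4-G, 5-H, 6-B.
The set {1, 3, 6, 7} has only 3 neighbours ({B, D, E}), so by Hall's theorem at most 6 of the 7 left vertices can be matched.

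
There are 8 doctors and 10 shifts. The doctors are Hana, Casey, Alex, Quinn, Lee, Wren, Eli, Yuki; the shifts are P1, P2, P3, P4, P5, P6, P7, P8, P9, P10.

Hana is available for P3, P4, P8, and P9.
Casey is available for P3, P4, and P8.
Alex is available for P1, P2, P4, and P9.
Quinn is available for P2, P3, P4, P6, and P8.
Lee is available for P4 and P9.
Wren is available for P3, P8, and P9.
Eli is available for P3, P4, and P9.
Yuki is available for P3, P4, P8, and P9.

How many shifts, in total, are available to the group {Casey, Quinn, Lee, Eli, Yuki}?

6

The union of neighbours of {Casey, Quinn, Lee, Eli, Yuki} is {P2, P3, P4, P6, P8, P9}, which has 6 elements.
Since |N(S)| = 6 ≥ |S| = 5, Hall's condition holds for this subset.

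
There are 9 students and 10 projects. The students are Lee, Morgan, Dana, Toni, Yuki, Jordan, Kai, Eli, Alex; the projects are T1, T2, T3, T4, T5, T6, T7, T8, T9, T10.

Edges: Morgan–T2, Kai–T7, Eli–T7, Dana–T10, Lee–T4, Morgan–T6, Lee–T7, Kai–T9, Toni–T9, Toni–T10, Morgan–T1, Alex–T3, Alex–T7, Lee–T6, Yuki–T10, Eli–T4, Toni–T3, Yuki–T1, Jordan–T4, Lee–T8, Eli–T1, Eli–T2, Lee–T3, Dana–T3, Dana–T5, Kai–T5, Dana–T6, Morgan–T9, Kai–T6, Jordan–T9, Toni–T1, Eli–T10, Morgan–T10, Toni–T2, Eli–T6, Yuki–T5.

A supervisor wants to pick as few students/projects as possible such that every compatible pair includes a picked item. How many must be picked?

9

The 9 edges Lee–T4, Morgan–T2, Dana–T10, Toni–T3, Yuki–T5, Jordan–T9, Kai–T6, Eli–T1, Alex–T7 form a matching, so any vertex cover needs at least 9 vertices (one per matched edge).
Conversely {Lee, Morgan, Dana, Toni, Yuki, Jordan, Kai, Eli, Alex} meets every edge and has exactly 9 vertices, so 9 is optimal.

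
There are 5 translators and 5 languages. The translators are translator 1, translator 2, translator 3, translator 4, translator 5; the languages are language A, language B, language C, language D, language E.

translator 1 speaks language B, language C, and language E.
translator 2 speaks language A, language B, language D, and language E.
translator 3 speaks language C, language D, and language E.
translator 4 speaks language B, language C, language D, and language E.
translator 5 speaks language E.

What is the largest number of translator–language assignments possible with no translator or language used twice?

5

One maximum matching: translator 1–language C, translator 2–language A, translator 3–language D, translator 4–language B, translator 5–language E.
This saturates every translator, so 5 is the maximum.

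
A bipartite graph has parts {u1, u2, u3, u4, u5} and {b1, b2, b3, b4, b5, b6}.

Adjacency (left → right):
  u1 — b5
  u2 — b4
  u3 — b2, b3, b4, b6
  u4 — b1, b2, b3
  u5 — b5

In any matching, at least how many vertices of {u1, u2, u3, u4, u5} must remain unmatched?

A valid assignment of size 4: u1-b5, u2-b4, u3-b6, u4-b3.
The set {u1, u5} has only 1 neighbour ({b5}), so by Hall's theorem at most 4 of the 5 left vertices can be matched.
That matches 4 of the 5, leaving 1 unmatched; no matching can do better.

1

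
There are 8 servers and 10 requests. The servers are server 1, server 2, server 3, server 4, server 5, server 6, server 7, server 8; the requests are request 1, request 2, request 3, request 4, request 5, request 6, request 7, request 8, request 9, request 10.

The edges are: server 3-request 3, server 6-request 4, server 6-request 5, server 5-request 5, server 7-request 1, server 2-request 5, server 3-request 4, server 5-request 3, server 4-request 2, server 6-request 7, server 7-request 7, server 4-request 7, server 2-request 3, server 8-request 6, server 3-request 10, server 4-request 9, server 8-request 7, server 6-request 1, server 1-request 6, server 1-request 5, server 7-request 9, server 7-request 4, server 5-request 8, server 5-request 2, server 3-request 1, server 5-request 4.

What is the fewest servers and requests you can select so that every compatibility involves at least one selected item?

{server 1, server 2, server 3, server 4, server 5, server 6, server 7, server 8} is a vertex cover of size 8: every edge has an endpoint in this set.
No smaller cover exists because server 1–request 6, server 2–request 5, server 3–request 3, server 4–request 9, server 5–request 2, server 6–request 1, server 7–request 4, server 8–request 7 is a matching of size 8, and a cover must include an endpoint of each of these disjoint edges (König's theorem).

8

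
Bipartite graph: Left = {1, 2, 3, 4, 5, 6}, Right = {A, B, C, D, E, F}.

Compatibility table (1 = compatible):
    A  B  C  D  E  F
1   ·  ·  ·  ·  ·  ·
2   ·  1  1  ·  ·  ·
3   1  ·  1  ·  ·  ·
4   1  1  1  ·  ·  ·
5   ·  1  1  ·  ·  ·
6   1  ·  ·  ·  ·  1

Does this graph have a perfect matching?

The set {1, 2, 3, 4, 5} has only 3 neighbours ({A, B, C}), so by Hall's theorem at most 4 of the 6 left vertices can be matched.
Hence no matching covers every left vertex.

No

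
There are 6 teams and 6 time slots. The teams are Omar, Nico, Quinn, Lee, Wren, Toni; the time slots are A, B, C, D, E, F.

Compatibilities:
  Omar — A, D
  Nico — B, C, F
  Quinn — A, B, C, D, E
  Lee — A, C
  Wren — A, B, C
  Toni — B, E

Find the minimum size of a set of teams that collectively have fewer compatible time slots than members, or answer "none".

A matching saturating every team exists, for instance Omar→D, Nico→F, Quinn→E, Lee→A, Wren→C, Toni→B.
By Hall's marriage theorem, this means |N(S)| ≥ |S| for every subset S, so no violating subset exists.

none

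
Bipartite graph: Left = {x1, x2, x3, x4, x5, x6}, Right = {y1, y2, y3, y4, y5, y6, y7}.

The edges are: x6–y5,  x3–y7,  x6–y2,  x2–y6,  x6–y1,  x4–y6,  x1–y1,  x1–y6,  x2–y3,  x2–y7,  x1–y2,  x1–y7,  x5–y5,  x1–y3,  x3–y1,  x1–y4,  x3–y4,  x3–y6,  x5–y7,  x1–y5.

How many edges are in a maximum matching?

6

One maximum matching: x1–y4, x2–y3, x3–y7, x4–y6, x5–y5, x6–y1.
This saturates every left vertex, so 6 is the maximum.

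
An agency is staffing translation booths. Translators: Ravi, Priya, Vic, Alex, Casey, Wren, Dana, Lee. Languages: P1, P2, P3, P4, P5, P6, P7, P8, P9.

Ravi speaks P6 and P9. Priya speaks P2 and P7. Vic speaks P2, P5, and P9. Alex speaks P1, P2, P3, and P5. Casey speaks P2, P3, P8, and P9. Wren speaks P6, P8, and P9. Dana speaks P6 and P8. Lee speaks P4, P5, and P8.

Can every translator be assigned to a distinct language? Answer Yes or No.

Yes

For example, pair Ravi-P6, Priya-P7, Vic-P2, Alex-P1, Casey-P3, Wren-P9, Dana-P8, Lee-P5.
All 8 translators are covered.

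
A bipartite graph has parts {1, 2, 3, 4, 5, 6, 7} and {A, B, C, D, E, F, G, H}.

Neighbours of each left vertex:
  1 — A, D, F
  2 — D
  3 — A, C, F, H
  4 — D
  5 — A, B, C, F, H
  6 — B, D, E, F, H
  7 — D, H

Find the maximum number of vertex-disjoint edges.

6

A valid assignment of size 6: 1→F, 2→D, 3→C, 5→A, 6→E, 7→H.
The set {2, 4} has only 1 neighbour ({D}), so by Hall's theorem at most 6 of the 7 left vertices can be matched.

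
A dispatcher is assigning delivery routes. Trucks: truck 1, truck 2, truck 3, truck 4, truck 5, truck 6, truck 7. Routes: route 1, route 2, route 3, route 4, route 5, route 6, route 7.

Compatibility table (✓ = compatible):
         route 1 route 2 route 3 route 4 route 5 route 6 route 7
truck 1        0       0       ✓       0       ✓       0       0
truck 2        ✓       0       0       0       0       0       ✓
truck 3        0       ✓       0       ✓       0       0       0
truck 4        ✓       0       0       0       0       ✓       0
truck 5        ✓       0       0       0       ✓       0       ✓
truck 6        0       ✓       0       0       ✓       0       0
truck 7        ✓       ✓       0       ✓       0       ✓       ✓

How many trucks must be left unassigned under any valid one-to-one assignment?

A valid assignment of size 7: truck 1-route 3, truck 2-route 1, truck 3-route 2, truck 4-route 6, truck 5-route 7, truck 6-route 5, truck 7-route 4.
This saturates every truck, so 7 is the maximum.
That matches 7 of the 7, leaving 0 unmatched; no matching can do better.

0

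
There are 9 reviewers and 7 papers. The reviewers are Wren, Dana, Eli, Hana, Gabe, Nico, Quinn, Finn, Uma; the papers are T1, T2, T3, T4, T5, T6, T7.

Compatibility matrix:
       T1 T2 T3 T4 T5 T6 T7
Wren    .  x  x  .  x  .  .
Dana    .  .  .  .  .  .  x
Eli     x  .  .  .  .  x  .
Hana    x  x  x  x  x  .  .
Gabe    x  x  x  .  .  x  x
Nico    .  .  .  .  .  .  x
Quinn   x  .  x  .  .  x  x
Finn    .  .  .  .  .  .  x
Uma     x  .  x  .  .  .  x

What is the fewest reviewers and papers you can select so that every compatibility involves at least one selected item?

7

{Wren, Eli, Hana, Gabe, Quinn, Uma, T7} is a vertex cover of size 7: every edge has an endpoint in this set.
No smaller cover exists because Wren–T5, Dana–T7, Eli–T6, Hana–T4, Gabe–T2, Quinn–T3, Uma–T1 is a matching of size 7, and a cover must include an endpoint of each of these disjoint edges (König's theorem).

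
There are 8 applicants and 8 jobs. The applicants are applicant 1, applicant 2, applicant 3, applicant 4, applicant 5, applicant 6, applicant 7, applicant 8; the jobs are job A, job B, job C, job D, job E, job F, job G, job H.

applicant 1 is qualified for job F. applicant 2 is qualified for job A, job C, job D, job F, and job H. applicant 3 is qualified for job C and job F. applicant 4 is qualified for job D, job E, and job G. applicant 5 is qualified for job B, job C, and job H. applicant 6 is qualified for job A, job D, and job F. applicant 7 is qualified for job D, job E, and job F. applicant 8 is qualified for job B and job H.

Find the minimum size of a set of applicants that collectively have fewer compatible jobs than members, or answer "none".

none

A matching saturating every applicant exists, for instance applicant 1→job F, applicant 2→job D, applicant 3→job C, applicant 4→job G, applicant 5→job B, applicant 6→job A, applicant 7→job E, applicant 8→job H.
By Hall's marriage theorem, this means |N(S)| ≥ |S| for every subset S, so no violating subset exists.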